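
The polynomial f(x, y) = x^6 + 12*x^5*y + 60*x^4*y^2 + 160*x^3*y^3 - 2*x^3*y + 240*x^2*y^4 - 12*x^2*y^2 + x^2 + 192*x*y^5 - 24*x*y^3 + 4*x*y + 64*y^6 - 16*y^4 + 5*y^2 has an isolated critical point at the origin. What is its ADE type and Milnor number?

Type A_{1}, Milnor number mu = 1.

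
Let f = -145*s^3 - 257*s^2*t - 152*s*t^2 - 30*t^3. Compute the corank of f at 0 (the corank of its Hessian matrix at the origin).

Hessian at 0 has rank 0.

2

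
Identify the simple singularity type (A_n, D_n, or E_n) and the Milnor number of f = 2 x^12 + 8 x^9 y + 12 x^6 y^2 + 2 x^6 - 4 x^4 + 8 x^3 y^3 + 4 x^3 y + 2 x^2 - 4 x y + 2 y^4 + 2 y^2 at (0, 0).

Type A_3, Milnor number mu = 3.

The Hessian of f at 0 has rank 1. Corank 1: A-series; mu = 3 gives A_3.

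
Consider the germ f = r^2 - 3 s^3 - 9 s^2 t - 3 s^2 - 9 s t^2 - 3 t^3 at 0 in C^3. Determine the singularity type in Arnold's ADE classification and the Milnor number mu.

Type A2, Milnor number mu = 2.

The Hessian of f at 0 has rank 2. Corank 1: A-series; mu = 2 gives A_2.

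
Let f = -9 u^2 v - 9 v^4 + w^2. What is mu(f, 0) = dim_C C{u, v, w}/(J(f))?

5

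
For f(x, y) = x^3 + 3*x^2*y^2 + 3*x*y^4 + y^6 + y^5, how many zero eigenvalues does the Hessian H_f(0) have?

2

Hessian at 0 has rank 0.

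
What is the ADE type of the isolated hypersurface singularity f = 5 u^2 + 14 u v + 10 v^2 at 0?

The Hessian of f at 0 is [[10, 14], [14, 20]] with rank 2, so corank 0. A Groebner basis of the Jacobian ideal J(f) in C{u,v} is {u, v}; counting standard monomials gives mu = 1. Corank 0: nondegenerate Morse point, so A_1.

A_{1}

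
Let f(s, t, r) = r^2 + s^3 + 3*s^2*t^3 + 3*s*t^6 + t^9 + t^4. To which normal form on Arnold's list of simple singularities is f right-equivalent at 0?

E_6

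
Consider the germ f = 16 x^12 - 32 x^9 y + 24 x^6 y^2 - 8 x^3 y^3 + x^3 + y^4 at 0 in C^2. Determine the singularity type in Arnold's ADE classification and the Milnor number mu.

Type E_{6}, Milnor number mu = 6.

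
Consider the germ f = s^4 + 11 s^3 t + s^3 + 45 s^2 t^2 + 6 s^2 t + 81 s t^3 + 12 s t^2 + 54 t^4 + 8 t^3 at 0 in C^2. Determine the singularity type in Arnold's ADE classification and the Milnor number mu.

Type E7, Milnor number mu = 7.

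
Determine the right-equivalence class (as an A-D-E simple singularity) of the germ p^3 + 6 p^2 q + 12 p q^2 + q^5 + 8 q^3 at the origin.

E_{8}

The Hessian of f at 0 has rank 0. Corank 2; j^3 = (p + 2*q)^3 is a perfect cube, so E-series; the 5-jet and mu = 8 give E_8.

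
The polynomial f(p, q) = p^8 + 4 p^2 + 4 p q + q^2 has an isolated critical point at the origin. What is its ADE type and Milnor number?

The Hessian of f at 0 has rank 1. Corank 1: A-series; mu = 7 gives A_7.

Type A7, Milnor number mu = 7.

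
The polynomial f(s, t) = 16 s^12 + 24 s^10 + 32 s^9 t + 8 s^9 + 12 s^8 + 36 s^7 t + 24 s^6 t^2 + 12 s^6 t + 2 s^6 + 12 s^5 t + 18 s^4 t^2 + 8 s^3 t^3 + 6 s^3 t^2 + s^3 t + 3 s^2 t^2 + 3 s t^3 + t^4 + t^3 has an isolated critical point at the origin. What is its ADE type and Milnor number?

The Hessian of f at 0 has rank 0. Corank 2; j^3 = t^3 is a perfect cube, so E-series; the 4-jet and mu = 7 give E_7.

Type E7, Milnor number mu = 7.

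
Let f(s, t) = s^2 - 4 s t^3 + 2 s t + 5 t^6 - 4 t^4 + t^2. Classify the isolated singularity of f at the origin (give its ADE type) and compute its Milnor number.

The Hessian of f at 0 has rank 1. Corank 1: A-series; mu = 5 gives A_5.

Type A_5, Milnor number mu = 5.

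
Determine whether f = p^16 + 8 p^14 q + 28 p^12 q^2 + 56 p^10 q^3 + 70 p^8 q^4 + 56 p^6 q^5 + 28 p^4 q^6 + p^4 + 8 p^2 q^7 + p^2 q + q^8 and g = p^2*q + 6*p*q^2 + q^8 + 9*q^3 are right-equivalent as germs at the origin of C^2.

The Hessian of f at 0 is [[0, 0], [0, 0]] with rank 0, so corank 2. A Groebner basis of the Jacobian ideal J(f) in C{p,q} is {p^2/8 + q^7, p^3, p*q}; counting standard monomials gives mu = 9. Corank 2; j^3 = p^2*q has shape L^2 M (L != M), so D-series; mu = 9 gives D_9. The Hessian of g at 0 is [[0, 0], [0, 0]] with rank 0, so corank 2. A Groebner basis of the Jacobian ideal J(g) in C{p,q} is {p^2/8 + q^7 - 9*q^2/8, p^3 + 27*q^3, p*q + 3*q^2}; counting standard monomials gives mu = 9. Corank 2; j^3 = q*(p + 3*q)^2 has shape L^2 M (L != M), so D-series; mu = 9 gives D_9. Both have type D_9, hence right-equivalent.

Yes.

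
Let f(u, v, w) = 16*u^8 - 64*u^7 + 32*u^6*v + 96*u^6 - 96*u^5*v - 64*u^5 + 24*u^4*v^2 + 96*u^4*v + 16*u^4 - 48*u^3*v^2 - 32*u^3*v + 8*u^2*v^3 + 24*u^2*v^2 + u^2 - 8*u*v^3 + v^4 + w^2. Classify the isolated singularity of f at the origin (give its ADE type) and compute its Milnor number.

The Hessian of f at 0 is [[2, 0, 0], [0, 0, 0], [0, 0, 2]] with rank 2, so corank 1. A Groebner basis of the Jacobian ideal J(f) in C{u,v,w} is {v^3, u, w}; counting standard monomials gives mu = 3. Corank 1: A-series; mu = 3 gives A_3.

Type A3, Milnor number mu = 3.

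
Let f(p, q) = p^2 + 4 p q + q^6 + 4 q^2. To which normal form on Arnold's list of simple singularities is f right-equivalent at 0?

A5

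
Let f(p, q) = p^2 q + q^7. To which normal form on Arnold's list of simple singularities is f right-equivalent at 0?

D8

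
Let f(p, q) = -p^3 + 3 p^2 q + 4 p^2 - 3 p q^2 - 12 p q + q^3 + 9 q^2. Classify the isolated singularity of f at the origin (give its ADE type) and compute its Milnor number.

The Hessian of f at 0 is [[8, -12], [-12, 18]] with rank 1, so corank 1. A Groebner basis of the Jacobian ideal J(f) in C{p,q} is {q^2, p - 3*q/2}; counting standard monomials gives mu = 2. Corank 1: A-series; mu = 2 gives A_2.

Type A2, Milnor number mu = 2.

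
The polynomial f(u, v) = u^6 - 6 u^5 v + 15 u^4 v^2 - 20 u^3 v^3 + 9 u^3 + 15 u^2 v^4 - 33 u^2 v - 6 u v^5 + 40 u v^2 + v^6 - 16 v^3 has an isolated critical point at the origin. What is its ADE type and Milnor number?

Type D_7, Milnor number mu = 7.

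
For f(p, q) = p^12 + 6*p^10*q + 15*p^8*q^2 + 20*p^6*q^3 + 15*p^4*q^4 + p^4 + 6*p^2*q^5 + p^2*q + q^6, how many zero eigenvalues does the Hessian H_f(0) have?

The Hessian at 0 is [[0, 0], [0, 0]] of rank 0; hence corank 2.

2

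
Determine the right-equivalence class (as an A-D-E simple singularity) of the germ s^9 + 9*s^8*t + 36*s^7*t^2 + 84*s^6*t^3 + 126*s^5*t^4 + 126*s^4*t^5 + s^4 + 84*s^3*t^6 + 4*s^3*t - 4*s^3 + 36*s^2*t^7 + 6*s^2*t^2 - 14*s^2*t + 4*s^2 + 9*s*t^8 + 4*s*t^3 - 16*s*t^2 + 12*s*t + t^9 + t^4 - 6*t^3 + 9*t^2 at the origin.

A_8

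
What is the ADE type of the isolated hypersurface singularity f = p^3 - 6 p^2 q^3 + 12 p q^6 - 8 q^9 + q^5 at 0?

E_8

The Hessian of f at 0 is [[0, 0], [0, 0]] with rank 0, so corank 2. A Groebner basis of the Jacobian ideal J(f) in C{p,q} is {-p^2/4 + p*q^3, q^4, p^3, p^2*q}; counting standard monomials gives mu = 8. Corank 2; j^3 = p^3 is a perfect cube, so E-series; the 5-jet and mu = 8 give E_8.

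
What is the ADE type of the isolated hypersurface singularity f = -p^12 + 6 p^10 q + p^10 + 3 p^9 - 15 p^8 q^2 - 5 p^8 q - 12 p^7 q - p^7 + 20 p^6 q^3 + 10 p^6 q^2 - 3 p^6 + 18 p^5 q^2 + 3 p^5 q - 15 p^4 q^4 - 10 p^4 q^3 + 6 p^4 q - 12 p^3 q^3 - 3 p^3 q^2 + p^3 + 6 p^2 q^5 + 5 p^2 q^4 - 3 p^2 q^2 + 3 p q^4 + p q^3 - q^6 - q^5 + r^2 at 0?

E_{7}

The Hessian of f at 0 has rank 1. Corank 2; j^3 = p^3 is a perfect cube, so E-series; the 4-jet and mu = 7 give E_7.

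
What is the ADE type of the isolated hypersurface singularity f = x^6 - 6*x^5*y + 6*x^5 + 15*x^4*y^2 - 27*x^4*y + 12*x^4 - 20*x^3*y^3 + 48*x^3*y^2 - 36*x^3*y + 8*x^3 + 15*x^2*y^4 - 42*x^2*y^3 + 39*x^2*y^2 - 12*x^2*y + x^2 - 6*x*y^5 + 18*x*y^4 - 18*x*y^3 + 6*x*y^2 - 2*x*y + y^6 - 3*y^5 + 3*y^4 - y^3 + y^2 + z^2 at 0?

The Hessian of f at 0 is [[2, -2, 0], [-2, 2, 0], [0, 0, 2]] with rank 2, so corank 1. A Groebner basis of the Jacobian ideal J(f) in C{x,y,z} is {y^2, x - y, z}; counting standard monomials gives mu = 2. Corank 1: A-series; mu = 2 gives A_2.

A_{2}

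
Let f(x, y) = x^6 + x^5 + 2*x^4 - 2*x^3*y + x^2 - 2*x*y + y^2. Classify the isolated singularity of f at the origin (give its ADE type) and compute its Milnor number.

Type A4, Milnor number mu = 4.

The Hessian of f at 0 is [[2, -2], [-2, 2]] with rank 1, so corank 1. A Groebner basis of the Jacobian ideal J(f) in C{x,y} is {x + y^3 - y, x^2 - y^2, x*y - y^2}; counting standard monomials gives mu = 4. Corank 1: A-series; mu = 4 gives A_4.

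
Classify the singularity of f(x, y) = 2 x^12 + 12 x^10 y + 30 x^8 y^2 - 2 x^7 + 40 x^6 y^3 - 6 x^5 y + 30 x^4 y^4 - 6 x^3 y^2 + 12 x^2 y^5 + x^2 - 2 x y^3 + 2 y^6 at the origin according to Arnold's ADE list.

The Hessian of f at 0 is [[2, 0], [0, 0]] with rank 1, so corank 1. A Groebner basis of the Jacobian ideal J(f) in C{x,y} is {x*y^2, -x + y^3, x^2}; counting standard monomials gives mu = 5. Corank 1: A-series; mu = 5 gives A_5.

A_5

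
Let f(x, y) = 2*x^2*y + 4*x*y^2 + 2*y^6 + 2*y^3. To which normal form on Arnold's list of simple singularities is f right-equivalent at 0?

D_7

The Hessian of f at 0 is [[0, 0], [0, 0]] with rank 0, so corank 2. A Groebner basis of the Jacobian ideal J(f) in C{x,y} is {x^2/6 + y^5 - y^2/6, x^3 + y^3, x*y + y^2}; counting standard monomials gives mu = 7. Corank 2; j^3 = 2*y*(x + y)^2 has shape L^2 M (L != M), so D-series; mu = 7 gives D_7.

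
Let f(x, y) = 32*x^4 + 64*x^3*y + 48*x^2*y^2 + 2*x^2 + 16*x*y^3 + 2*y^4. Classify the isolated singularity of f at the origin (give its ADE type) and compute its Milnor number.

Type A_{3}, Milnor number mu = 3.

The Hessian of f at 0 is [[4, 0], [0, 0]] with rank 1, so corank 1. A Groebner basis of the Jacobian ideal J(f) in C{x,y} is {y^3, x}; counting standard monomials gives mu = 3. Corank 1: A-series; mu = 3 gives A_3.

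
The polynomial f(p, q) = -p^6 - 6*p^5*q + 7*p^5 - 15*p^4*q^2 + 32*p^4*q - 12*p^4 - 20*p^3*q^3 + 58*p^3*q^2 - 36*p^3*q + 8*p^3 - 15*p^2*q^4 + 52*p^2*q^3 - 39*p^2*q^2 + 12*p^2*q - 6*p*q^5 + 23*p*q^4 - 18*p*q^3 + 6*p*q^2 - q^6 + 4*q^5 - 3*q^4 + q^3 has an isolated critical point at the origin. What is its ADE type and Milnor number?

Type E8, Milnor number mu = 8.

The Hessian of f at 0 has rank 0. Corank 2; j^3 = (2*p + q)^3 is a perfect cube, so E-series; the 5-jet and mu = 8 give E_8.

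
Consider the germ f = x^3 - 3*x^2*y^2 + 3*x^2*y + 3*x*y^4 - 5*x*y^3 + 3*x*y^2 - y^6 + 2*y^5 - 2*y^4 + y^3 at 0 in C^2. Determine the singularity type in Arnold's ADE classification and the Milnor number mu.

Type E_{7}, Milnor number mu = 7.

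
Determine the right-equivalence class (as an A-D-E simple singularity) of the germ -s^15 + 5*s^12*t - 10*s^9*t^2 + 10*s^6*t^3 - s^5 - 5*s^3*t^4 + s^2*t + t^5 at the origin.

D_{6}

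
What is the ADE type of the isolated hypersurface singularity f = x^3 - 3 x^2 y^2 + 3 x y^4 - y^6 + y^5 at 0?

The Hessian of f at 0 is [[0, 0], [0, 0]] with rank 0, so corank 2. A Groebner basis of the Jacobian ideal J(f) in C{x,y} is {y^4, x^3, -x^2/2 + x*y^2}; counting standard monomials gives mu = 8. Corank 2; j^3 = x^3 is a perfect cube, so E-series; the 5-jet and mu = 8 give E_8.

E8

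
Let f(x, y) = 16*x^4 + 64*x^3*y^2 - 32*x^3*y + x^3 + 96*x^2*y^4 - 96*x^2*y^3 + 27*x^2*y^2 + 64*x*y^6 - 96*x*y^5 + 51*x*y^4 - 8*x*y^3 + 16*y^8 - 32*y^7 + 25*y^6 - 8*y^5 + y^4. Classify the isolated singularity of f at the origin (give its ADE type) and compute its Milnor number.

Type E_6, Milnor number mu = 6.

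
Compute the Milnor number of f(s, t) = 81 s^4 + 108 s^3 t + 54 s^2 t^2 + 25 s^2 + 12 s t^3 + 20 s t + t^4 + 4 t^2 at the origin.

3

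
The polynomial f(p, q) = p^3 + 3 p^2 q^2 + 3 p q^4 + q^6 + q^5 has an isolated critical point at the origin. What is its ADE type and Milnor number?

The Hessian of f at 0 has rank 0. Corank 2; j^3 = p^3 is a perfect cube, so E-series; the 5-jet and mu = 8 give E_8.

Type E8, Milnor number mu = 8.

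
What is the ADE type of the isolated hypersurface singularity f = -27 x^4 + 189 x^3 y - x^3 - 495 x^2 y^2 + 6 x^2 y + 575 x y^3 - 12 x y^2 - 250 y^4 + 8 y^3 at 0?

E_{7}

The Hessian of f at 0 has rank 0. Corank 2; j^3 = -(x - 2*y)^3 is a perfect cube, so E-series; the 4-jet and mu = 7 give E_7.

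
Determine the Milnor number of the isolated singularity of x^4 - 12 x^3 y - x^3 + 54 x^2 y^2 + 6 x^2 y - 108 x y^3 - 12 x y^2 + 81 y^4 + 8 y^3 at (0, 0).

6

The Hessian of f at 0 has rank 0. Corank 2; j^3 = -(x - 2*y)^3 is a perfect cube, so E-series; the 4-jet and mu = 6 give E_6.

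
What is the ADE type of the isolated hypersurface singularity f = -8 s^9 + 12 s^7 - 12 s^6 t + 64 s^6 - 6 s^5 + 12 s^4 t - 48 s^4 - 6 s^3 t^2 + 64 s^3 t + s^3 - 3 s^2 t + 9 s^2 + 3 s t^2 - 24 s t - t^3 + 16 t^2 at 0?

A_{2}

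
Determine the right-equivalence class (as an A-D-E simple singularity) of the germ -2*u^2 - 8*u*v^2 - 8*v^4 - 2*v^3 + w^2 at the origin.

The Hessian of f at 0 has rank 2. Corank 1: A-series; mu = 2 gives A_2.

A2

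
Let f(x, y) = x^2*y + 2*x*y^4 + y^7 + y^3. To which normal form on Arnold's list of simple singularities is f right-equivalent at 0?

D_4

The Hessian of f at 0 is [[0, 0], [0, 0]] with rank 0, so corank 2. A Groebner basis of the Jacobian ideal J(f) in C{x,y} is {y^3, x^2 + 3*y^2, x*y}; counting standard monomials gives mu = 4. Corank 2; j^3 = y*(x^2 + y^2) splits into three distinct lines over C (the quadratic factor has nonzero discriminant), so D_4.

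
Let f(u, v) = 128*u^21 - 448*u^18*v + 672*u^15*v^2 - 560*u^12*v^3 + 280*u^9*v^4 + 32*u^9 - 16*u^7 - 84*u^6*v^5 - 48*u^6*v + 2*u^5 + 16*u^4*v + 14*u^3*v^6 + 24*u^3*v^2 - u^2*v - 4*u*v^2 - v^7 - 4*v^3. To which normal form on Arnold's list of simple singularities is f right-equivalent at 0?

The Hessian of f at 0 has rank 0. Corank 2; j^3 = -v*(u + 2*v)^2 has shape L^2 M (L != M), so D-series; mu = 8 gives D_8.

D8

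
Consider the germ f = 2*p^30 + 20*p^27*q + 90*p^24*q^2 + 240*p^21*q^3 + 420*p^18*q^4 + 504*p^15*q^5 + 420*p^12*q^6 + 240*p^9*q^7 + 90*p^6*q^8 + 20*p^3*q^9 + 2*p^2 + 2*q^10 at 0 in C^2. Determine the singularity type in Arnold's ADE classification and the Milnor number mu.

Type A_9, Milnor number mu = 9.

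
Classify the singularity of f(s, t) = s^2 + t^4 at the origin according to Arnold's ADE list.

A_{3}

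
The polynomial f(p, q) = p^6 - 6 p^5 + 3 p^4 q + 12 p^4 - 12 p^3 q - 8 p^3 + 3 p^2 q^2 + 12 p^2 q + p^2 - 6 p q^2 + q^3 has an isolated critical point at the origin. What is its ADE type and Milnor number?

Type A_{2}, Milnor number mu = 2.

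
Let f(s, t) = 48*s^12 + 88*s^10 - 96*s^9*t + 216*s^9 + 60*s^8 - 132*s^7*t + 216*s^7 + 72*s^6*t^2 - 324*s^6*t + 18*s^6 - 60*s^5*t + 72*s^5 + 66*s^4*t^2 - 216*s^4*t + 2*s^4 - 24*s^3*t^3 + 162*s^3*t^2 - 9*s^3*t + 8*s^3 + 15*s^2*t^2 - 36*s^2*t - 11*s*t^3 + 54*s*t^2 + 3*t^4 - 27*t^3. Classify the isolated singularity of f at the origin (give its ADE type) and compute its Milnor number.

Type E7, Milnor number mu = 7.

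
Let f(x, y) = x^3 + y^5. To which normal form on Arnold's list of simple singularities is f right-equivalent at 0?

E_{8}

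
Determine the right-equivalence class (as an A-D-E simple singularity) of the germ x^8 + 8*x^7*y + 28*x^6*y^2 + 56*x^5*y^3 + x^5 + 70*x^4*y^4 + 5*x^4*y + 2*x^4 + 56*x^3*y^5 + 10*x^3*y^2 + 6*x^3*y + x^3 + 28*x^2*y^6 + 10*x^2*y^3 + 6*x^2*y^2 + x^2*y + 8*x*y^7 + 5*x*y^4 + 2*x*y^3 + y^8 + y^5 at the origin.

D_9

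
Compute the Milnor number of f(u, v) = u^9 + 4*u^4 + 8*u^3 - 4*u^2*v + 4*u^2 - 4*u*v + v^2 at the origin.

8

The Hessian of f at 0 has rank 1. Corank 1: A-series; mu = 8 gives A_8.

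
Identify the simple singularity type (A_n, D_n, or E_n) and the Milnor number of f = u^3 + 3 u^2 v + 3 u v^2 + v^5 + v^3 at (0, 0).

Type E_8, Milnor number mu = 8.

The Hessian of f at 0 has rank 0. Corank 2; j^3 = (u + v)^3 is a perfect cube, so E-series; the 5-jet and mu = 8 give E_8.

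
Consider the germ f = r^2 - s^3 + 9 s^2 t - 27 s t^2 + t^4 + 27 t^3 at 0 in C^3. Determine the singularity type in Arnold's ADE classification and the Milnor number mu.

Type E_{6}, Milnor number mu = 6.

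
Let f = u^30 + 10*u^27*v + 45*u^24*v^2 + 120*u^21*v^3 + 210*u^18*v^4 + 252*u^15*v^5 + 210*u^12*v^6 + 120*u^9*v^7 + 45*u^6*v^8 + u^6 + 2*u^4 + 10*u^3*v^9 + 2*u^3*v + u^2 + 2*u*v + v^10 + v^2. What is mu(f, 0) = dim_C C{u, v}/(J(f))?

The Hessian of f at 0 is [[2, 2], [2, 2]] with rank 1, so corank 1. A Groebner basis of the Jacobian ideal J(f) in C{u,v} is {-4*u*v^2 - u + v^5 - 3*v^3 - v, u^2/2 + u*v^3 + 3*u*v/2 + v^4/2 + v^2, u^3 + u + v, u^2*v + u*v^2 - u/3 + v^3/3 - v/3}; counting standard monomials gives mu = 9. Corank 1: A-series; mu = 9 gives A_9.

9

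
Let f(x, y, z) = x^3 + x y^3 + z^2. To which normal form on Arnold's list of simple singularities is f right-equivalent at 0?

E_7

The Hessian of f at 0 has rank 1. Corank 2; j^3 = x^3 is a perfect cube, so E-series; the 4-jet and mu = 7 give E_7.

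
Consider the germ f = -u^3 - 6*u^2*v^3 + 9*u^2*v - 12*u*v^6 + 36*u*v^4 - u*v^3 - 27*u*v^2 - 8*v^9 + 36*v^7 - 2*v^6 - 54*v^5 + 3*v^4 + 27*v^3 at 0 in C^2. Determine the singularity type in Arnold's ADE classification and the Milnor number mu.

Type E7, Milnor number mu = 7.

The Hessian of f at 0 is [[0, 0], [0, 0]] with rank 0, so corank 2. A Groebner basis of the Jacobian ideal J(f) in C{u,v} is {u^3 - 9*u^2*v - 162*u^2 + 972*u*v - 1458*v^2, 9*u^2 + u*v^2 - 54*u*v + 81*v^2, 3*u^2 - 18*u*v + v^3 + 27*v^2}; counting standard monomials gives mu = 7. Corank 2; j^3 = -(u - 3*v)^3 is a perfect cube, so E-series; the 4-jet and mu = 7 give E_7.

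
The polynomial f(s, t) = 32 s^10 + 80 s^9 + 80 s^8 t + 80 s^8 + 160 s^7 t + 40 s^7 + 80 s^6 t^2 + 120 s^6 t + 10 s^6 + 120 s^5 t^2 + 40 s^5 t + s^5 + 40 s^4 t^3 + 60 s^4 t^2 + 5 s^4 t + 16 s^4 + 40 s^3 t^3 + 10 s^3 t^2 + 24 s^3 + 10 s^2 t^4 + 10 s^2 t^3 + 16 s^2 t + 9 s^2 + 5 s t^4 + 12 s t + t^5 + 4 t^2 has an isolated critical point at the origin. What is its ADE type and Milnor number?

Type A_4, Milnor number mu = 4.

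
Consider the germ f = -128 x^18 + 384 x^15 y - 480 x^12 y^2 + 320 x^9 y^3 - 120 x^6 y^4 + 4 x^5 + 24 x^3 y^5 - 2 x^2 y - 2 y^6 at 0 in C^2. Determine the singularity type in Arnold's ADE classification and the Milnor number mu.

The Hessian of f at 0 is [[0, 0], [0, 0]] with rank 0, so corank 2. A Groebner basis of the Jacobian ideal J(f) in C{x,y} is {x^2/6 + y^5, x^3, x*y}; counting standard monomials gives mu = 7. Corank 2; j^3 = -2*x^2*y has shape L^2 M (L != M), so D-series; mu = 7 gives D_7.

Type D7, Milnor number mu = 7.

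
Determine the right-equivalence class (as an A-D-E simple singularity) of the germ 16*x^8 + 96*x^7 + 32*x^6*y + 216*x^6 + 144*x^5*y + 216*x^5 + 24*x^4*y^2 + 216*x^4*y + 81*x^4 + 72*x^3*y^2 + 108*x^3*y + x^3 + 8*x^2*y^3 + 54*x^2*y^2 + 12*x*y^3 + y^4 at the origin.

The Hessian of f at 0 has rank 0. Corank 2; j^3 = x^3 is a perfect cube, so E-series; the 4-jet and mu = 6 give E_6.

E_6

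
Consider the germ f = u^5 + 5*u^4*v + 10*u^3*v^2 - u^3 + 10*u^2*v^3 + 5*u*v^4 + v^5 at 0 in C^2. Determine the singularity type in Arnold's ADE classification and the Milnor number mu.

Type E_{8}, Milnor number mu = 8.

The Hessian of f at 0 is [[0, 0], [0, 0]] with rank 0, so corank 2. A Groebner basis of the Jacobian ideal J(f) in C{u,v} is {v^5, u*v^3 + v^4/4, u^2}; counting standard monomials gives mu = 8. Corank 2; j^3 = -u^3 is a perfect cube, so E-series; the 5-jet and mu = 8 give E_8.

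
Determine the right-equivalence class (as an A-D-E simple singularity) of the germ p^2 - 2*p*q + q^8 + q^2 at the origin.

A_{7}

The Hessian of f at 0 is [[2, -2], [-2, 2]] with rank 1, so corank 1. A Groebner basis of the Jacobian ideal J(f) in C{p,q} is {q^7, p - q}; counting standard monomials gives mu = 7. Corank 1: A-series; mu = 7 gives A_7.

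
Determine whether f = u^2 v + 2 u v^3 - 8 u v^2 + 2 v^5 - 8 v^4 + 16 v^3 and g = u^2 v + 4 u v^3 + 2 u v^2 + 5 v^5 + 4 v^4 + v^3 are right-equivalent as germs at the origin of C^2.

Yes.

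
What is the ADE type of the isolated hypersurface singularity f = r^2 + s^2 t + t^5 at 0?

The Hessian of f at 0 is [[0, 0, 0], [0, 0, 0], [0, 0, 2]] with rank 1, so corank 2. A Groebner basis of the Jacobian ideal J(f) in C{s,t,r} is {s^2/5 + t^4, s^3, s*t, r}; counting standard monomials gives mu = 6. Corank 2; j^3 = s^2*t has shape L^2 M (L != M), so D-series; mu = 6 gives D_6.

D_{6}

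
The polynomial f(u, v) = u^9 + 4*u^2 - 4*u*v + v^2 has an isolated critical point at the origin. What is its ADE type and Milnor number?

Type A_8, Milnor number mu = 8.

The Hessian of f at 0 is [[8, -4], [-4, 2]] with rank 1, so corank 1. A Groebner basis of the Jacobian ideal J(f) in C{u,v} is {v^8, u - v/2}; counting standard monomials gives mu = 8. Corank 1: A-series; mu = 8 gives A_8.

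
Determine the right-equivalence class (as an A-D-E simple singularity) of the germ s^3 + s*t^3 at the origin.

The Hessian of f at 0 has rank 0. Corank 2; j^3 = s^3 is a perfect cube, so E-series; the 4-jet and mu = 7 give E_7.

E7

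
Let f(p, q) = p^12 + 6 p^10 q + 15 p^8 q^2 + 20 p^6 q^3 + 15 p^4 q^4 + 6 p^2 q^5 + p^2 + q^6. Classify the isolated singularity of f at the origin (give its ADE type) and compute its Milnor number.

Type A5, Milnor number mu = 5.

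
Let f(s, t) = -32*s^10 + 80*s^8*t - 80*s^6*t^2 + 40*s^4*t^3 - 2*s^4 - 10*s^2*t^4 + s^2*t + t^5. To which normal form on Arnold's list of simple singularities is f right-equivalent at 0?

D_6

The Hessian of f at 0 has rank 0. Corank 2; j^3 = s^2*t has shape L^2 M (L != M), so D-series; mu = 6 gives D_6.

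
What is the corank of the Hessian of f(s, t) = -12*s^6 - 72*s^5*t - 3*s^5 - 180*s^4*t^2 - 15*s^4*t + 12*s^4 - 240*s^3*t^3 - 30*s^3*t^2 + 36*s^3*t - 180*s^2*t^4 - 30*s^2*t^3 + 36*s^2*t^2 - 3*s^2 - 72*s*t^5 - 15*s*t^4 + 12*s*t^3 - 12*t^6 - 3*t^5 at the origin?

1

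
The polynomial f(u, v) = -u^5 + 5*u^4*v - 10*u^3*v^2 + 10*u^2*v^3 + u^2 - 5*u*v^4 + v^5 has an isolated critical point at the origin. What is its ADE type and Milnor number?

Type A_{4}, Milnor number mu = 4.

The Hessian of f at 0 is [[2, 0], [0, 0]] with rank 1, so corank 1. A Groebner basis of the Jacobian ideal J(f) in C{u,v} is {v^4, u}; counting standard monomials gives mu = 4. Corank 1: A-series; mu = 4 gives A_4.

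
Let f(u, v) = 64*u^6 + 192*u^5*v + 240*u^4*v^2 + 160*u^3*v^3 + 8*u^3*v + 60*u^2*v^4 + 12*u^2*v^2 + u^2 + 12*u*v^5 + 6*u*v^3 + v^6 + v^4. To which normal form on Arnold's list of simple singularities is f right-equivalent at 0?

A3

The Hessian of f at 0 has rank 1. Corank 1: A-series; mu = 3 gives A_3.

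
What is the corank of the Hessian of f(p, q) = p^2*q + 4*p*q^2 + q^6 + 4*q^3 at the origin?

2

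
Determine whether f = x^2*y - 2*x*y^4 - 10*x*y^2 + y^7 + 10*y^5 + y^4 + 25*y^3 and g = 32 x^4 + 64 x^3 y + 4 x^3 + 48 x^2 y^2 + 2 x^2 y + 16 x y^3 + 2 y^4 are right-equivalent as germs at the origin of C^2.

Yes.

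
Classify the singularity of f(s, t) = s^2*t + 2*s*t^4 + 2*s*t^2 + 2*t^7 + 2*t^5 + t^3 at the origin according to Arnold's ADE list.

D_{8}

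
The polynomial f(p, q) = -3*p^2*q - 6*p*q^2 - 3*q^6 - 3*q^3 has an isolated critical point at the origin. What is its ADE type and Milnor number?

The Hessian of f at 0 has rank 0. Corank 2; j^3 = -3*q*(p + q)^2 has shape L^2 M (L != M), so D-series; mu = 7 gives D_7.

Type D_{7}, Milnor number mu = 7.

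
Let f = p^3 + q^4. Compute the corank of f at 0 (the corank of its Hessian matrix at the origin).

2

The Hessian at 0 is [[0, 0], [0, 0]] of rank 0; hence corank 2.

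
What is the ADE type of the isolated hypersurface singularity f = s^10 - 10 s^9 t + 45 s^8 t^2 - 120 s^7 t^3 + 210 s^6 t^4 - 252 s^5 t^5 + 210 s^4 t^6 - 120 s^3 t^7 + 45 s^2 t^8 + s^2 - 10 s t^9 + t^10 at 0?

A_9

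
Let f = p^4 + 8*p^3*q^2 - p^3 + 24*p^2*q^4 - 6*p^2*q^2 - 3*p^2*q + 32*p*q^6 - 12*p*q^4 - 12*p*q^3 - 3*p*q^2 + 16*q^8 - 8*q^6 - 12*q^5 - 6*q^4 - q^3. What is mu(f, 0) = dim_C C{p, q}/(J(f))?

6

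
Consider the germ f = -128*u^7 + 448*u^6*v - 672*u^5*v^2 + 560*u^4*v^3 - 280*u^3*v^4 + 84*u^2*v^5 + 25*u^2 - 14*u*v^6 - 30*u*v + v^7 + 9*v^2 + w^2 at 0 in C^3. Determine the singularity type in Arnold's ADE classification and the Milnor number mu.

Type A6, Milnor number mu = 6.

The Hessian of f at 0 has rank 2. Corank 1: A-series; mu = 6 gives A_6.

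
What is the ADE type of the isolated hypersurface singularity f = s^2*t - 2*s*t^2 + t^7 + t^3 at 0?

D_{8}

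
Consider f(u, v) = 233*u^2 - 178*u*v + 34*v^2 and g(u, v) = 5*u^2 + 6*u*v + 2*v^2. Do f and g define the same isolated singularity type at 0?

Yes.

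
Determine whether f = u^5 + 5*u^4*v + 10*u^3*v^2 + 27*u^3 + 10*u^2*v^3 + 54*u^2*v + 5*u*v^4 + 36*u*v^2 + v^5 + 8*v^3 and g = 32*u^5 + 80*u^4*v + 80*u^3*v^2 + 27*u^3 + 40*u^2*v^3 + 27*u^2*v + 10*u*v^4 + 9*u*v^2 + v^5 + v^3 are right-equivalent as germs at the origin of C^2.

Yes.

The Hessian of f at 0 has rank 0. Corank 2; j^3 = (3*u + 2*v)^3 is a perfect cube, so E-series; the 5-jet and mu = 8 give E_8. The Hessian of g at 0 has rank 0. Corank 2; j^3 = (3*u + v)^3 is a perfect cube, so E-series; the 5-jet and mu = 8 give E_8. Both have type E_8, hence right-equivalent.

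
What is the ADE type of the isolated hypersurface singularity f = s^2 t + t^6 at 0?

D_{7}

The Hessian of f at 0 is [[0, 0], [0, 0]] with rank 0, so corank 2. A Groebner basis of the Jacobian ideal J(f) in C{s,t} is {s^2/6 + t^5, s^3, s*t}; counting standard monomials gives mu = 7. Corank 2; j^3 = s^2*t has shape L^2 M (L != M), so D-series; mu = 7 gives D_7.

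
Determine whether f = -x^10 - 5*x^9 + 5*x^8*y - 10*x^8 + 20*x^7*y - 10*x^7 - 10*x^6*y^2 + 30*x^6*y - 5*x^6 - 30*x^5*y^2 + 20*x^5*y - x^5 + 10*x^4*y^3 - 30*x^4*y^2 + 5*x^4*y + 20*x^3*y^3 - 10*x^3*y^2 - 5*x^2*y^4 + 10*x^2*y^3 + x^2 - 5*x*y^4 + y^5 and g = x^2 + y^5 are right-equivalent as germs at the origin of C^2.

Yes.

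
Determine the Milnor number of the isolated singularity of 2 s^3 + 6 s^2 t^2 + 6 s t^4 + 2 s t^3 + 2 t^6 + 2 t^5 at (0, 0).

The Hessian of f at 0 is [[0, 0], [0, 0]] with rank 0, so corank 2. A Groebner basis of the Jacobian ideal J(f) in C{s,t} is {-s^2 + t^4 - t^3/3, s^3, s^2*t + s^2/3 + t^3/9, s^2 + s*t^2 + t^3/3}; counting standard monomials gives mu = 7. Corank 2; j^3 = 2*s^3 is a perfect cube, so E-series; the 4-jet and mu = 7 give E_7.

7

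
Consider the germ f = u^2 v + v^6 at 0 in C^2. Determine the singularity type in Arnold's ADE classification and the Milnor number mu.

Type D7, Milnor number mu = 7.

The Hessian of f at 0 is [[0, 0], [0, 0]] with rank 0, so corank 2. A Groebner basis of the Jacobian ideal J(f) in C{u,v} is {u^2/6 + v^5, u^3, u*v}; counting standard monomials gives mu = 7. Corank 2; j^3 = u^2*v has shape L^2 M (L != M), so D-series; mu = 7 gives D_7.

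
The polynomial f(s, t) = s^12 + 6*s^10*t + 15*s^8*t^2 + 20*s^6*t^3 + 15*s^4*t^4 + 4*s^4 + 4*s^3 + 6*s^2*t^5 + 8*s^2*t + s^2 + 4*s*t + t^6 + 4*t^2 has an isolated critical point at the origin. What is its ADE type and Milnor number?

Type A_{5}, Milnor number mu = 5.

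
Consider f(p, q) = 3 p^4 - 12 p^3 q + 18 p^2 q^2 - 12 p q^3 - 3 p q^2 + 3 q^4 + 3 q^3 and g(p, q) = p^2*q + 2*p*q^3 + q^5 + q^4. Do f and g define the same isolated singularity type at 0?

The Hessian of f at 0 is [[0, 0], [0, 0]] with rank 0, so corank 2. A Groebner basis of the Jacobian ideal J(f) in C{p,q} is {p^3 - q^2/4, q^3, p*q - q^2}; counting standard monomials gives mu = 5. Corank 2; j^3 = -3*q^2*(p - q) has shape L^2 M (L != M), so D-series; mu = 5 gives D_5. The Hessian of g at 0 is [[0, 0], [0, 0]] with rank 0, so corank 2. A Groebner basis of the Jacobian ideal J(g) in C{p,q} is {p*q^2, p*q + q^3, p^2 - 4*p*q}; counting standard monomials gives mu = 5. Corank 2; j^3 = p^2*q has shape L^2 M (L != M), so D-series; mu = 5 gives D_5. Both have type D_5, hence right-equivalent.

Yes.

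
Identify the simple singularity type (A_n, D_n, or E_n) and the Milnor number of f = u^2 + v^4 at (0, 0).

Type A3, Milnor number mu = 3.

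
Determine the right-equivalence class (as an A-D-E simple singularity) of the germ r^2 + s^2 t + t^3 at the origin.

D4

The Hessian of f at 0 has rank 1. Corank 2; j^3 = t*(s^2 + t^2) splits into three distinct lines over C (the quadratic factor has nonzero discriminant), so D_4.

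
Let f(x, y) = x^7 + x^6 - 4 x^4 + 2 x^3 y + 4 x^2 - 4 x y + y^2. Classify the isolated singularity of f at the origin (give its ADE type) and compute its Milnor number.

The Hessian of f at 0 has rank 1. Corank 1: A-series; mu = 6 gives A_6.

Type A_{6}, Milnor number mu = 6.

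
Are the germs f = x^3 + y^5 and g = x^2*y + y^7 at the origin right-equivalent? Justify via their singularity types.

No.

The Hessian of f at 0 is [[0, 0], [0, 0]] with rank 0, so corank 2. A Groebner basis of the Jacobian ideal J(f) in C{x,y} is {y^4, x^2}; counting standard monomials gives mu = 8. Corank 2; j^3 = x^3 is a perfect cube, so E-series; the 5-jet and mu = 8 give E_8. The Hessian of g at 0 is [[0, 0], [0, 0]] with rank 0, so corank 2. A Groebner basis of the Jacobian ideal J(g) in C{x,y} is {x^2/7 + y^6, x^3, x*y}; counting standard monomials gives mu = 8. Corank 2; j^3 = x^2*y has shape L^2 M (L != M), so D-series; mu = 8 gives D_8. f is E_8 but g is D_8, hence not right-equivalent.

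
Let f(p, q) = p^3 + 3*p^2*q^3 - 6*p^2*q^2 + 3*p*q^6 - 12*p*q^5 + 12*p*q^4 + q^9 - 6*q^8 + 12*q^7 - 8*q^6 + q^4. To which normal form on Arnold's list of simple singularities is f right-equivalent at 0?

The Hessian of f at 0 has rank 0. Corank 2; j^3 = p^3 is a perfect cube, so E-series; the 4-jet and mu = 6 give E_6.

E_6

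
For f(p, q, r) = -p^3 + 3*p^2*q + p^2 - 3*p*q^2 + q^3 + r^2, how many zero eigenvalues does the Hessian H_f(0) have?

Hessian at 0 has rank 2.

1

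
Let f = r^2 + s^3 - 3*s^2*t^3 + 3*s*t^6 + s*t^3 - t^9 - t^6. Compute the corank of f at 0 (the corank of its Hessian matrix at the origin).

2

The Hessian at 0 is [[0, 0, 0], [0, 0, 0], [0, 0, 2]] of rank 1; hence corank 2.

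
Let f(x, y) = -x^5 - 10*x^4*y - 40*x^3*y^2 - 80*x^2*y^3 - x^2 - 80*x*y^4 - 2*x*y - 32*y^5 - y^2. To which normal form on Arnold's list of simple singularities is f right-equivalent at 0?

The Hessian of f at 0 has rank 1. Corank 1: A-series; mu = 4 gives A_4.

A_{4}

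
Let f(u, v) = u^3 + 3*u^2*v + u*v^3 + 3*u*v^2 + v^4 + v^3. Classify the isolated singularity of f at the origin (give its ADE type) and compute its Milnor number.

The Hessian of f at 0 is [[0, 0], [0, 0]] with rank 0, so corank 2. A Groebner basis of the Jacobian ideal J(f) in C{u,v} is {u^3 + 3*u^2*v + 6*u^2 + 12*u*v + 6*v^2, -3*u^2 + u*v^2 - 6*u*v - 3*v^2, 3*u^2 + 6*u*v + v^3 + 3*v^2}; counting standard monomials gives mu = 7. Corank 2; j^3 = (u + v)^3 is a perfect cube, so E-series; the 4-jet and mu = 7 give E_7.

Type E7, Milnor number mu = 7.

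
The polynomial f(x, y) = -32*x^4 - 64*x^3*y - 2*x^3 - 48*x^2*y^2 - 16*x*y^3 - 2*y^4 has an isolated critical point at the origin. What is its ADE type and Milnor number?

Type E_{6}, Milnor number mu = 6.

The Hessian of f at 0 has rank 0. Corank 2; j^3 = -2*x^3 is a perfect cube, so E-series; the 4-jet and mu = 6 give E_6.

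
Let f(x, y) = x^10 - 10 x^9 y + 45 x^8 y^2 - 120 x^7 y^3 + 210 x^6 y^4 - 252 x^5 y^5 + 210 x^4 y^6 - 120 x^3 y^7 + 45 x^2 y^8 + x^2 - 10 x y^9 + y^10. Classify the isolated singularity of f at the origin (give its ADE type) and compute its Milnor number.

Type A9, Milnor number mu = 9.

The Hessian of f at 0 has rank 1. Corank 1: A-series; mu = 9 gives A_9.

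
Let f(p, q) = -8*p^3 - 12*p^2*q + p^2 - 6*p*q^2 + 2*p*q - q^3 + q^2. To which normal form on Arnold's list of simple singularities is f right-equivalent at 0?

A_2

The Hessian of f at 0 is [[2, 2], [2, 2]] with rank 1, so corank 1. A Groebner basis of the Jacobian ideal J(f) in C{p,q} is {q^2, p + q}; counting standard monomials gives mu = 2. Corank 1: A-series; mu = 2 gives A_2.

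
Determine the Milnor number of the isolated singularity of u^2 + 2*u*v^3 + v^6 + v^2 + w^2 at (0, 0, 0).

1

The Hessian of f at 0 is [[2, 0, 0], [0, 2, 0], [0, 0, 2]] with rank 3, so corank 0. A Groebner basis of the Jacobian ideal J(f) in C{u,v,w} is {u, v, w}; counting standard monomials gives mu = 1. Corank 0: nondegenerate Morse point, so A_1.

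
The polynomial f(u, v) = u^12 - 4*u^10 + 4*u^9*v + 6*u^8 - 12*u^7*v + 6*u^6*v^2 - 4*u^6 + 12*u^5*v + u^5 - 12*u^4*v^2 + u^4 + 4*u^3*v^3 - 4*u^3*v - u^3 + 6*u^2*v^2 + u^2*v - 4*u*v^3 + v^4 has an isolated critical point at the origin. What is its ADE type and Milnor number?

Type D_5, Milnor number mu = 5.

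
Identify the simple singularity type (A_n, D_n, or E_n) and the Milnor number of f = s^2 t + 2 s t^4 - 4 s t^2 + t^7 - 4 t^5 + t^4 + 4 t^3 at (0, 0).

Type D_{5}, Milnor number mu = 5.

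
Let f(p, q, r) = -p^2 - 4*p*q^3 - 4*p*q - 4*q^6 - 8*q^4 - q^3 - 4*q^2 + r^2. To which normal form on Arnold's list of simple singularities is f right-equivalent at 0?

The Hessian of f at 0 has rank 2. Corank 1: A-series; mu = 2 gives A_2.

A_2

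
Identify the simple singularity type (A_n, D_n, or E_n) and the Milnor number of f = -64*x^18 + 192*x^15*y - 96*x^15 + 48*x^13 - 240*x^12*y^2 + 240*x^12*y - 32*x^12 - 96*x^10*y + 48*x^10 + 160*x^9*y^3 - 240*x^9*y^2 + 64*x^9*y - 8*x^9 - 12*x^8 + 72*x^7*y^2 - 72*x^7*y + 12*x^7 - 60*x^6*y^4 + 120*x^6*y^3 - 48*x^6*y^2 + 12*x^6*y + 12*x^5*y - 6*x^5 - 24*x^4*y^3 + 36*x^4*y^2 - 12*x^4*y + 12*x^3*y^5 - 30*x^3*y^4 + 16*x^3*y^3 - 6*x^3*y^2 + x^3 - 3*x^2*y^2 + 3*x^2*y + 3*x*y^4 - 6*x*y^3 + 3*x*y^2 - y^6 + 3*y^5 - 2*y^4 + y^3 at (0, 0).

The Hessian of f at 0 is [[0, 0], [0, 0]] with rank 0, so corank 2. A Groebner basis of the Jacobian ideal J(f) in C{x,y} is {x^3 - 3*x^2/2 - 3*x*y - 3*y^2/2, x^2*y + x^2 + 2*x*y + y^2, -x^2/2 + x*y^2 - x*y - y^2/2, y^3}; counting standard monomials gives mu = 6. Corank 2; j^3 = (x + y)^3 is a perfect cube, so E-series; the 4-jet and mu = 6 give E_6.

Type E6, Milnor number mu = 6.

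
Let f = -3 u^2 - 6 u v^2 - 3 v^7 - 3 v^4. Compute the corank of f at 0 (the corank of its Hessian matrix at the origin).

Hessian at 0 has rank 1.

1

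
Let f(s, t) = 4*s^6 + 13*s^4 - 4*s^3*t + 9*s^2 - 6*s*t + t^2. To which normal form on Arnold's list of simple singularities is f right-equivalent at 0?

A_3

The Hessian of f at 0 has rank 1. Corank 1: A-series; mu = 3 gives A_3.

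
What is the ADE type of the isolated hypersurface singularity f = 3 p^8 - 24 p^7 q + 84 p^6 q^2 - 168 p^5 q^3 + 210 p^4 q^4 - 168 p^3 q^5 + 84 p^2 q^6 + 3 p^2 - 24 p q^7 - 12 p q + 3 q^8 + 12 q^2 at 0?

A7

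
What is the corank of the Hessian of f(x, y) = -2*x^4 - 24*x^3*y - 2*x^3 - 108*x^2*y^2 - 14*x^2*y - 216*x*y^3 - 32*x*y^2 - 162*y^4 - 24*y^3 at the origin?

2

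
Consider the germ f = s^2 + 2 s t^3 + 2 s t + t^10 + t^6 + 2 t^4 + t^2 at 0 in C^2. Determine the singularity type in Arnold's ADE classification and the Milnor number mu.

Type A9, Milnor number mu = 9.

The Hessian of f at 0 is [[2, 2], [2, 2]] with rank 1, so corank 1. A Groebner basis of the Jacobian ideal J(f) in C{s,t} is {s^3 + 3*s^2*t + 3*s*t^2 - s - t, s + t^3 + t}; counting standard monomials gives mu = 9. Corank 1: A-series; mu = 9 gives A_9.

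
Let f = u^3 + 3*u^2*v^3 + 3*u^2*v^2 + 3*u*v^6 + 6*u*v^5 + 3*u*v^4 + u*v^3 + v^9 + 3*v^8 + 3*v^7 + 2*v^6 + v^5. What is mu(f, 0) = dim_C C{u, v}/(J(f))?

7

The Hessian of f at 0 has rank 0. Corank 2; j^3 = u^3 is a perfect cube, so E-series; the 4-jet and mu = 7 give E_7.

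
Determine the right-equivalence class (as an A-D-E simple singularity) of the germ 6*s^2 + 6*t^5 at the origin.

A_{4}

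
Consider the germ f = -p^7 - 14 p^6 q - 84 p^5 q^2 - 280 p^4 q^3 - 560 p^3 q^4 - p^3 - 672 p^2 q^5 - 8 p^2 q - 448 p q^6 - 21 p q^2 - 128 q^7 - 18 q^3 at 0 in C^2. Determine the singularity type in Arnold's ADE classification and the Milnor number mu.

Type D_{8}, Milnor number mu = 8.

The Hessian of f at 0 has rank 0. Corank 2; j^3 = -(p + 2*q)*(p + 3*q)^2 has shape L^2 M (L != M), so D-series; mu = 8 gives D_8.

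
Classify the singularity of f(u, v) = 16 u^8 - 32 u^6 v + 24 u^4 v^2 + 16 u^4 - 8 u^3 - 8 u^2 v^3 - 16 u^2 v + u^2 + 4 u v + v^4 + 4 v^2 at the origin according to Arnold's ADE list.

A_{3}

The Hessian of f at 0 has rank 1. Corank 1: A-series; mu = 3 gives A_3.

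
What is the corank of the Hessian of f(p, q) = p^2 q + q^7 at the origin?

2

The Hessian at 0 is [[0, 0], [0, 0]] of rank 0; hence corank 2.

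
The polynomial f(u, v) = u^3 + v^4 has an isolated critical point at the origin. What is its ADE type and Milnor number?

Type E_{6}, Milnor number mu = 6.

The Hessian of f at 0 has rank 0. Corank 2; j^3 = u^3 is a perfect cube, so E-series; the 4-jet and mu = 6 give E_6.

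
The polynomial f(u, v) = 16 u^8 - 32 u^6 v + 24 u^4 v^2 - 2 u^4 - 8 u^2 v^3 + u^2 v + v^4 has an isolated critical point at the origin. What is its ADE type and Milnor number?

Type D_{5}, Milnor number mu = 5.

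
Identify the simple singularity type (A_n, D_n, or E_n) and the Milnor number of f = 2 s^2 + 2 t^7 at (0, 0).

The Hessian of f at 0 is [[4, 0], [0, 0]] with rank 1, so corank 1. A Groebner basis of the Jacobian ideal J(f) in C{s,t} is {t^6, s}; counting standard monomials gives mu = 6. Corank 1: A-series; mu = 6 gives A_6.

Type A_6, Milnor number mu = 6.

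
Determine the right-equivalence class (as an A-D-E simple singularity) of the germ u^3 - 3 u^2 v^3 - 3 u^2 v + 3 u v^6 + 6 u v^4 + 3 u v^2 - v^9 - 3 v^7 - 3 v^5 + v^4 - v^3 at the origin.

The Hessian of f at 0 is [[0, 0], [0, 0]] with rank 0, so corank 2. A Groebner basis of the Jacobian ideal J(f) in C{u,v} is {v^3, u^2 - 2*u*v + v^2}; counting standard monomials gives mu = 6. Corank 2; j^3 = (u - v)^3 is a perfect cube, so E-series; the 4-jet and mu = 6 give E_6.

E_6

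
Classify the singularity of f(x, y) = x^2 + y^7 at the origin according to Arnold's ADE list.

The Hessian of f at 0 has rank 1. Corank 1: A-series; mu = 6 gives A_6.

A_{6}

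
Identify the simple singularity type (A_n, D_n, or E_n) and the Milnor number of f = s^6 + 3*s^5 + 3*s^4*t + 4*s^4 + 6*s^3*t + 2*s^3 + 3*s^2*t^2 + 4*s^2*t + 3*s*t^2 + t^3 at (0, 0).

Type D_4, Milnor number mu = 4.

The Hessian of f at 0 is [[0, 0], [0, 0]] with rank 0, so corank 2. A Groebner basis of the Jacobian ideal J(f) in C{s,t} is {t^3, s^2 - 3*t^2/2, s*t + 3*t^2/2}; counting standard monomials gives mu = 4. Corank 2; j^3 = (s + t)*(2*s^2 + 2*s*t + t^2) splits into three distinct lines over C (the quadratic factor has nonzero discriminant), so D_4.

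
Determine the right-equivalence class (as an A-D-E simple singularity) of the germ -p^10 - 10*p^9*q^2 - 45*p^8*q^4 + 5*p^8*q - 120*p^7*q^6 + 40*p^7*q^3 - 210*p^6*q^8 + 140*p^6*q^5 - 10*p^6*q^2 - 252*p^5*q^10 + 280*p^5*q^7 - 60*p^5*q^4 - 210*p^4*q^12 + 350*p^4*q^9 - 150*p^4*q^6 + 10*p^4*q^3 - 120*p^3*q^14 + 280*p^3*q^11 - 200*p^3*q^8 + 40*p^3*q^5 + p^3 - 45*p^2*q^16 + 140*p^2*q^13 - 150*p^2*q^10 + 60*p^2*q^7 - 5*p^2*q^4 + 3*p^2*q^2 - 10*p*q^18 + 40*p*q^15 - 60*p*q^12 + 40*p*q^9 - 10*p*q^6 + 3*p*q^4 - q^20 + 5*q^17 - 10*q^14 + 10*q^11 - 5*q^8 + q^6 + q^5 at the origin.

E8

The Hessian of f at 0 is [[0, 0], [0, 0]] with rank 0, so corank 2. A Groebner basis of the Jacobian ideal J(f) in C{p,q} is {q^4, p^3, p^2/2 + p*q^2}; counting standard monomials gives mu = 8. Corank 2; j^3 = p^3 is a perfect cube, so E-series; the 5-jet and mu = 8 give E_8.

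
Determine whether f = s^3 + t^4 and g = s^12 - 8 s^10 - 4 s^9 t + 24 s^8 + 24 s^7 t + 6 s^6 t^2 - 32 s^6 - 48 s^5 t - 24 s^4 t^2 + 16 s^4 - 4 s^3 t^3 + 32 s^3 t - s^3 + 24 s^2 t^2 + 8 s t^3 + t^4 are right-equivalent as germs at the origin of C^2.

The Hessian of f at 0 is [[0, 0], [0, 0]] with rank 0, so corank 2. A Groebner basis of the Jacobian ideal J(f) in C{s,t} is {t^3, s^2}; counting standard monomials gives mu = 6. Corank 2; j^3 = s^3 is a perfect cube, so E-series; the 4-jet and mu = 6 give E_6. The Hessian of g at 0 is [[0, 0], [0, 0]] with rank 0, so corank 2. A Groebner basis of the Jacobian ideal J(g) in C{s,t} is {t^4, s*t^2 + t^3/6, s^2}; counting standard monomials gives mu = 6. Corank 2; j^3 = -s^3 is a perfect cube, so E-series; the 4-jet and mu = 6 give E_6. Both have type E_6, hence right-equivalent.

Yes.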